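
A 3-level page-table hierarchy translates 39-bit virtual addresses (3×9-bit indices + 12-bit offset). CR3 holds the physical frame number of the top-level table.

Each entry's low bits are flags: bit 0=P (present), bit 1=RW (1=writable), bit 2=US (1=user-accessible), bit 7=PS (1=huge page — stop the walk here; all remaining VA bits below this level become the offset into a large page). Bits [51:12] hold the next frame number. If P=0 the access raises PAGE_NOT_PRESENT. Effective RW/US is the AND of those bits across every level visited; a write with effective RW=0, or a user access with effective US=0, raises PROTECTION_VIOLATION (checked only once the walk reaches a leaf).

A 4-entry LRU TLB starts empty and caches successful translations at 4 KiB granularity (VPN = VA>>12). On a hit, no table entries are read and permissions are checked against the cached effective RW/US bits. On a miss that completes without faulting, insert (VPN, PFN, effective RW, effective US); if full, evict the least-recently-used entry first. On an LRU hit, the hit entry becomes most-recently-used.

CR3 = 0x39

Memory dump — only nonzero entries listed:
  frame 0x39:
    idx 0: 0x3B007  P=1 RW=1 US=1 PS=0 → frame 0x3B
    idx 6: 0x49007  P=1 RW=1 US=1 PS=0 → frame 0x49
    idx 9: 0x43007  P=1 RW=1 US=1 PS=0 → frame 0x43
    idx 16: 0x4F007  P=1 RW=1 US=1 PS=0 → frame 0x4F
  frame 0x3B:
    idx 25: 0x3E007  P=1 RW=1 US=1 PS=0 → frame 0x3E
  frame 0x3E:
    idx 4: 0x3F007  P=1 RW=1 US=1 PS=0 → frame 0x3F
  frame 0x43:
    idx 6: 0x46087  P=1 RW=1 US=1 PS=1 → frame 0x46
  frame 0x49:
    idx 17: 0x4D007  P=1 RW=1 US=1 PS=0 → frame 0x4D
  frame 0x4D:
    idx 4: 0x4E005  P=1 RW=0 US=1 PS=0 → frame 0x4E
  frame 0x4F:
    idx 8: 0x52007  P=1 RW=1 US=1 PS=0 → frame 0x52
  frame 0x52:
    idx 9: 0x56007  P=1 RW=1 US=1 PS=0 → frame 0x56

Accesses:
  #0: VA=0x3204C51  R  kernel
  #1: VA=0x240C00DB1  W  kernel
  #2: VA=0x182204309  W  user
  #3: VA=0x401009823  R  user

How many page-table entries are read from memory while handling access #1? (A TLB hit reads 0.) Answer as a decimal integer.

Trace:
#0 VA=0x3204C51 (r,kernel):
  L0 @0x39[0] → 0x3B007  P=1,RW=1,US=1,PS=0
  L1 @0x3B[25] → 0x3E007  P=1,RW=1,US=1,PS=0
  L2 @0x3E[4] → 0x3F007  P=1,RW=1,US=1,PS=0
  → PA=0x3FC51  (3 entries read)
#1 VA=0x240C00DB1 (w,kernel):
  L0 @0x39[9] → 0x43007  P=1,RW=1,US=1,PS=0
  L1 @0x43[6] → 0x46087  P=1,RW=1,US=1,PS=1
  → PA=0x46DB1 (huge @L1)  (2 entries read)
#2 VA=0x182204309 (w,user):
  L0 @0x39[6] → 0x49007  P=1,RW=1,US=1,PS=0
  L1 @0x49[17] → 0x4D007  P=1,RW=1,US=1,PS=0
  L2 @0x4D[4] → 0x4E005  P=1,RW=0,US=1,PS=0
  ✗ PROTECTION_VIOLATION  [3 reads]
#3 VA=0x401009823 (r,user):
  L0 @0x39[16] → 0x4F007  P=1,RW=1,US=1,PS=0
  L1 @0x4F[8] → 0x52007  P=1,RW=1,US=1,PS=0
  L2 @0x52[9] → 0x56007  P=1,RW=1,US=1,PS=0
  → PA=0x56823  (3 entries read)

Entries read for #1: 2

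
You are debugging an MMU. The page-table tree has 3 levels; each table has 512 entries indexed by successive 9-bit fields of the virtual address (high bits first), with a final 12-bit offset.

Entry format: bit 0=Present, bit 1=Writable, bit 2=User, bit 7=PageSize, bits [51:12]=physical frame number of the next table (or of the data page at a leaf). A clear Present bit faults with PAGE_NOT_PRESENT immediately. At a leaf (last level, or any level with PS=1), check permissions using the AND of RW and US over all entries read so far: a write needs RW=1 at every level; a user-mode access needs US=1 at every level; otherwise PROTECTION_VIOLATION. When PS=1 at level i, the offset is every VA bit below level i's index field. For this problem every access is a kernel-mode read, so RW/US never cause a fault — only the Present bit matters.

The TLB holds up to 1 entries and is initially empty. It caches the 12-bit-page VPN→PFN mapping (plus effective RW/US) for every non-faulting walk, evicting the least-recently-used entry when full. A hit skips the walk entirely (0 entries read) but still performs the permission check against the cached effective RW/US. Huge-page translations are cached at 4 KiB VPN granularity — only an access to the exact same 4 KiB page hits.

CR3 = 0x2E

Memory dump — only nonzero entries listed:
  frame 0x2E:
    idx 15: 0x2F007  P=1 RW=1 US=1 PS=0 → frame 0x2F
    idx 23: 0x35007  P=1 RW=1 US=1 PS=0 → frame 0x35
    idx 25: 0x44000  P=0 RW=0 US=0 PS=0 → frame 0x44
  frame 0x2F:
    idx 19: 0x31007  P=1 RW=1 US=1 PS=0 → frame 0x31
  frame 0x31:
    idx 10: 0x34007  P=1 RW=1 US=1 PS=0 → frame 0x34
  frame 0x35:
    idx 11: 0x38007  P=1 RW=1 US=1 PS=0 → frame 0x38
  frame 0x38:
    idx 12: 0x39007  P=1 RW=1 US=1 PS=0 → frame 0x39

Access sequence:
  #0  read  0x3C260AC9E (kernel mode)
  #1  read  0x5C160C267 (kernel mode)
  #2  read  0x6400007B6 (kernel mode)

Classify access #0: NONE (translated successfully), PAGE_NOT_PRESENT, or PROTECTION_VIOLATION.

Per-access translation:
#0 VA=0x3C260AC9E (r,kernel):
  L0 @0x2E[15] → 0x2F007  P=1,RW=1,US=1,PS=0
  L1 @0x2F[19] → 0x31007  P=1,RW=1,US=1,PS=0
  L2 @0x31[10] → 0x34007  P=1,RW=1,US=1,PS=0
  ✓ 0x34C9E  — 3 lookups
#1 VA=0x5C160C267 (r,kernel):
  L0 @0x2E[23] → 0x35007  P=1,RW=1,US=1,PS=0
  L1 @0x35[11] → 0x38007  P=1,RW=1,US=1,PS=0
  L2 @0x38[12] → 0x39007  P=1,RW=1,US=1,PS=0
  ✓ 0x39267  — 3 lookups
#2 VA=0x6400007B6 (r,kernel):
  L0 @0x2E[25] → 0x44000  P=0,RW=0,US=0,PS=0
  → PAGE_NOT_PRESENT  (1 entries read)

Access #0 fault: NONE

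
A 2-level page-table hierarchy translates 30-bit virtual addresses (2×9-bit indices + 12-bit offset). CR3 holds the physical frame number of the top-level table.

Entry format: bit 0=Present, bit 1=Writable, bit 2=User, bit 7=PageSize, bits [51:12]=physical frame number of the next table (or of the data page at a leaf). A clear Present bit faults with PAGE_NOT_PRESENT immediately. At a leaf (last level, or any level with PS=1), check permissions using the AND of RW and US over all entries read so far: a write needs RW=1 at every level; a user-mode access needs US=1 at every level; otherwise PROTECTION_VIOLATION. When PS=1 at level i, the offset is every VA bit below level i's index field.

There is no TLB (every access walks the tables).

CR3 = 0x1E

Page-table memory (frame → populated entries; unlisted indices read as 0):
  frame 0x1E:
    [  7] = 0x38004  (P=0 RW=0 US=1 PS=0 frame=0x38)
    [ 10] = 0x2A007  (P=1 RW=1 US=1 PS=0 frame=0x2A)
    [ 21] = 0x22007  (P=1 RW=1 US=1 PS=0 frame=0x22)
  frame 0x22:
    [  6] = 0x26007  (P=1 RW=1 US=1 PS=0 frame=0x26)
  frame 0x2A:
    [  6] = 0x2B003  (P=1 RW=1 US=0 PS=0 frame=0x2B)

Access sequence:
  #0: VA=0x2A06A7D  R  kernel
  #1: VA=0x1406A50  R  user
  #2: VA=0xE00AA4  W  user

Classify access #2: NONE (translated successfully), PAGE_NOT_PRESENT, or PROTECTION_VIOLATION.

Walk each access:
#0 VA=0x2A06A7D (r,kernel):
  [0] read 0x1E idx=21: raw=0x22007 flags P=1 W=1 U=1 S=0
  [1] read 0x22 idx=6: raw=0x26007 flags P=1 W=1 U=1 S=0
  ⇒ phys 0x26A7D  [2 reads]
#1 VA=0x1406A50 (r,user):
  [0] read 0x1E idx=10: raw=0x2A007 flags P=1 W=1 U=1 S=0
  [1] read 0x2A idx=6: raw=0x2B003 flags P=1 W=1 U=0 S=0
  ✗ PROTECTION_VIOLATION  [2 reads]
#2 VA=0xE00AA4 (w,user):
  [0] read 0x1E idx=7: raw=0x38004 flags P=0 W=0 U=1 S=0
  ✗ PAGE_NOT_PRESENT  [1 reads]

Access #2 fault: PAGE_NOT_PRESENT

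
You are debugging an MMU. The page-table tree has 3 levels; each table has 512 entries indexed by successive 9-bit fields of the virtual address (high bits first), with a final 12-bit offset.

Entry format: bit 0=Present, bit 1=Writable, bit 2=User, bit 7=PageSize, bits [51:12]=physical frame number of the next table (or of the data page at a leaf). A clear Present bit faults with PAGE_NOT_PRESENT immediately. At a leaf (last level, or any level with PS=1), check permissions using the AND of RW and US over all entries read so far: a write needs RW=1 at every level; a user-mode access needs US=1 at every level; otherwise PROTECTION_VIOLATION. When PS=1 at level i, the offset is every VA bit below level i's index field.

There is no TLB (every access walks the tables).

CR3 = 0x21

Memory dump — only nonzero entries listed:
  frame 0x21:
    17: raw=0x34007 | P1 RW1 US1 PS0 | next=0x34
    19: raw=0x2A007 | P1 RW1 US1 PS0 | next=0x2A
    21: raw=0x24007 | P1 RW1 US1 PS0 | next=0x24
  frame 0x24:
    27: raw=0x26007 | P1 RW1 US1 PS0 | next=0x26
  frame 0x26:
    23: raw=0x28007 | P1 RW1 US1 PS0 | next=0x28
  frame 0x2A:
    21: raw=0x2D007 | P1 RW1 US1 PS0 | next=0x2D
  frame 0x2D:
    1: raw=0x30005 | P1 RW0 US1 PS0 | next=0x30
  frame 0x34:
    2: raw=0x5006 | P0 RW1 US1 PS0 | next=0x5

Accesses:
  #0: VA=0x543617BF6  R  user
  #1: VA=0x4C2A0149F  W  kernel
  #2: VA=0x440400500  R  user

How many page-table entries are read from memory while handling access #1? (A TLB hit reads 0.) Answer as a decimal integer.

Per-access translation:
#0 VA=0x543617BF6 (r,user):
  L0: frame=0x21 idx=21 entry=0x24007 [P=1 RW=1 US=1 PS=0]
  L1: frame=0x24 idx=27 entry=0x26007 [P=1 RW=1 US=1 PS=0]
  L2: frame=0x26 idx=23 entry=0x28007 [P=1 RW=1 US=1 PS=0]
  → PA=0x28BF6  (3 entries read)
#1 VA=0x4C2A0149F (w,kernel):
  L0: frame=0x21 idx=19 entry=0x2A007 [P=1 RW=1 US=1 PS=0]
  L1: frame=0x2A idx=21 entry=0x2D007 [P=1 RW=1 US=1 PS=0]
  L2: frame=0x2D idx=1 entry=0x30005 [P=1 RW=0 US=1 PS=0]
  ✗ PROTECTION_VIOLATION  [3 reads]
#2 VA=0x440400500 (r,user):
  L0: frame=0x21 idx=17 entry=0x34007 [P=1 RW=1 US=1 PS=0]
  L1: frame=0x34 idx=2 entry=0x5006 [P=0 RW=1 US=1 PS=0]
  ✗ PAGE_NOT_PRESENT  [2 reads]

Entries read for #1: 3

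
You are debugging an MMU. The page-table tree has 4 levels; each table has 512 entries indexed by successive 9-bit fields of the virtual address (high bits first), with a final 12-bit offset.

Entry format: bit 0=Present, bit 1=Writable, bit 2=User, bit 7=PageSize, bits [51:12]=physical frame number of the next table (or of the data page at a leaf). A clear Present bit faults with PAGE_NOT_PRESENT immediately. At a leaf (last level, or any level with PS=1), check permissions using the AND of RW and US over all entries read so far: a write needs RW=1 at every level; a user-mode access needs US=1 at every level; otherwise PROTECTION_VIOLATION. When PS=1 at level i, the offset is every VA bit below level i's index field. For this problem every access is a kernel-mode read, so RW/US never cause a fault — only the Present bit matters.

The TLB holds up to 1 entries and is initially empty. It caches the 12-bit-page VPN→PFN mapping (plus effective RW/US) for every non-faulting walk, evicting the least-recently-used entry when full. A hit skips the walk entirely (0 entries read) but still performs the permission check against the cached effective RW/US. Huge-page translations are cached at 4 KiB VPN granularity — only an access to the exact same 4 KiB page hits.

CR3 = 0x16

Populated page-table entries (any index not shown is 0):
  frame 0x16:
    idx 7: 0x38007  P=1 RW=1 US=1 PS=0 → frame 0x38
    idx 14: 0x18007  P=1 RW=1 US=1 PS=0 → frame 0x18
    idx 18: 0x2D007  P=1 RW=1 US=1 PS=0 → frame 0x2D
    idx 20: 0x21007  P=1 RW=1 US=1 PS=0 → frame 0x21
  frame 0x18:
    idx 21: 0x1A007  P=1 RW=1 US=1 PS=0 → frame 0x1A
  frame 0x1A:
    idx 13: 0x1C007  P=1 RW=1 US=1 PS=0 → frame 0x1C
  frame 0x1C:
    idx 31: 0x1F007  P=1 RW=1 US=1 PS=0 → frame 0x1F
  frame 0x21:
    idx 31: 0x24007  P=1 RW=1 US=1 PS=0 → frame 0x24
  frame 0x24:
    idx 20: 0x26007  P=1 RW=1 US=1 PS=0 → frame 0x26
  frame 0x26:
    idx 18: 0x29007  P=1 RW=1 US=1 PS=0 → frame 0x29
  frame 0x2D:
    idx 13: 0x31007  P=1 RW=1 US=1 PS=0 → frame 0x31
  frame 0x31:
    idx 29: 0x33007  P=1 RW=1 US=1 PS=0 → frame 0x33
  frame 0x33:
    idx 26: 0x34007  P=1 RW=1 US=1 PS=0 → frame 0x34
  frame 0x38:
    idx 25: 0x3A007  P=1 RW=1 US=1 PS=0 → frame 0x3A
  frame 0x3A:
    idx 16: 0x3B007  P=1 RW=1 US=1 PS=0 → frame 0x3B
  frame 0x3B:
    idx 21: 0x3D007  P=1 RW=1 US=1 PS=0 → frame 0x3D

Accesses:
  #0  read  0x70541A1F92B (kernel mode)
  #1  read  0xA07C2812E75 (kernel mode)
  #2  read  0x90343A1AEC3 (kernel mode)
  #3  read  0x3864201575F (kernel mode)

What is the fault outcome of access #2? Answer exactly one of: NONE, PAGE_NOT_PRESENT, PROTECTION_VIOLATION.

Trace:
#0 VA=0x70541A1F92B (r,kernel):
  lvl0: tbl 0x16, slot 14 ⇒ 0x18007 (P1/RW1/US1/PS0)
  lvl1: tbl 0x18, slot 21 ⇒ 0x1A007 (P1/RW1/US1/PS0)
  lvl2: tbl 0x1A, slot 13 ⇒ 0x1C007 (P1/RW1/US1/PS0)
  lvl3: tbl 0x1C, slot 31 ⇒ 0x1F007 (P1/RW1/US1/PS0)
  ✓ 0x1F92B  — 4 lookups
#1 VA=0xA07C2812E75 (r,kernel):
  lvl0: tbl 0x16, slot 20 ⇒ 0x21007 (P1/RW1/US1/PS0)
  lvl1: tbl 0x21, slot 31 ⇒ 0x24007 (P1/RW1/US1/PS0)
  lvl2: tbl 0x24, slot 20 ⇒ 0x26007 (P1/RW1/US1/PS0)
  lvl3: tbl 0x26, slot 18 ⇒ 0x29007 (P1/RW1/US1/PS0)
  ✓ 0x29E75  — 4 lookups
#2 VA=0x90343A1AEC3 (r,kernel):
  lvl0: tbl 0x16, slot 18 ⇒ 0x2D007 (P1/RW1/US1/PS0)
  lvl1: tbl 0x2D, slot 13 ⇒ 0x31007 (P1/RW1/US1/PS0)
  lvl2: tbl 0x31, slot 29 ⇒ 0x33007 (P1/RW1/US1/PS0)
  lvl3: tbl 0x33, slot 26 ⇒ 0x34007 (P1/RW1/US1/PS0)
  ✓ 0x34EC3  — 4 lookups
#3 VA=0x3864201575F (r,kernel):
  lvl0: tbl 0x16, slot 7 ⇒ 0x38007 (P1/RW1/US1/PS0)
  lvl1: tbl 0x38, slot 25 ⇒ 0x3A007 (P1/RW1/US1/PS0)
  lvl2: tbl 0x3A, slot 16 ⇒ 0x3B007 (P1/RW1/US1/PS0)
  lvl3: tbl 0x3B, slot 21 ⇒ 0x3D007 (P1/RW1/US1/PS0)
  ✓ 0x3D75F  — 4 lookups

Access #2 fault: NONE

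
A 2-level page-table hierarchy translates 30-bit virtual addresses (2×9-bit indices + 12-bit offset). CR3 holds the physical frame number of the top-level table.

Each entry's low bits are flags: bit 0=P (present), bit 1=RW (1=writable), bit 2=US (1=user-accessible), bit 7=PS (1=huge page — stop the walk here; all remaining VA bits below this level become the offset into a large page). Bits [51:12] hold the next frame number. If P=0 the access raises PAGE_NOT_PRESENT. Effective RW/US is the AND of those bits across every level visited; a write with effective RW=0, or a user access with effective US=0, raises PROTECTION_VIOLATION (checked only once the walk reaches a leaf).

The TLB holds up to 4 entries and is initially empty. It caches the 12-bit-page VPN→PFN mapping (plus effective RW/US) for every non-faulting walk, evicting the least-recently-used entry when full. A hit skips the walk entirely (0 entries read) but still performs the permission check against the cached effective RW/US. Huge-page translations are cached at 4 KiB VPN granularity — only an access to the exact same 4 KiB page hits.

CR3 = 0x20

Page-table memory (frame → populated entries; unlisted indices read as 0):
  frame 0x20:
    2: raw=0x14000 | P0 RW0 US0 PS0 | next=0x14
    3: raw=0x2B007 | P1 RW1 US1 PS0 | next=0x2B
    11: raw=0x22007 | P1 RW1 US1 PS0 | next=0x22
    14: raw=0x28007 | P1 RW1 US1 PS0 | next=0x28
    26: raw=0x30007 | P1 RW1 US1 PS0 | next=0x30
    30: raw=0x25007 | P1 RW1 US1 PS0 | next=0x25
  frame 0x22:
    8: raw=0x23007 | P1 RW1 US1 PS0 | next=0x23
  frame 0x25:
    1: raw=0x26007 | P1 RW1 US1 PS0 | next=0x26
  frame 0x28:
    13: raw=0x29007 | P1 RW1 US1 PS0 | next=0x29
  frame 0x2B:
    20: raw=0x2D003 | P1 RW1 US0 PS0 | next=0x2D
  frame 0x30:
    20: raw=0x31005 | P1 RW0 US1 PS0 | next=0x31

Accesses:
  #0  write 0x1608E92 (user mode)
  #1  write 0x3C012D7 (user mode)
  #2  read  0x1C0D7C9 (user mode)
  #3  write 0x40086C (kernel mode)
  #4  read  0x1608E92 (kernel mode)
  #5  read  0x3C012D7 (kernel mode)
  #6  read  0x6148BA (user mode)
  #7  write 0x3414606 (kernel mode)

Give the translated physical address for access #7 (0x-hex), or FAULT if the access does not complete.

Per-access translation:
#0 VA=0x1608E92 (w,user):
  [0] read 0x20 idx=11: raw=0x22007 flags P=1 W=1 U=1 S=0
  [1] read 0x22 idx=8: raw=0x23007 flags P=1 W=1 U=1 S=0
  ✓ 0x23E92  — 2 lookups
#1 VA=0x3C012D7 (w,user):
  [0] read 0x20 idx=30: raw=0x25007 flags P=1 W=1 U=1 S=0
  [1] read 0x25 idx=1: raw=0x26007 flags P=1 W=1 U=1 S=0
  ✓ 0x262D7  — 2 lookups
#2 VA=0x1C0D7C9 (r,user):
  [0] read 0x20 idx=14: raw=0x28007 flags P=1 W=1 U=1 S=0
  [1] read 0x28 idx=13: raw=0x29007 flags P=1 W=1 U=1 S=0
  ✓ 0x297C9  — 2 lookups
#3 VA=0x40086C (w,kernel):
  [0] read 0x20 idx=2: raw=0x14000 flags P=0 W=0 U=0 S=0
  ✗ PAGE_NOT_PRESENT  [1 reads]
#4 VA=0x1608E92 (r,kernel):
  TLB hit vpn=0x1608 → PA=0x23E92
#5 VA=0x3C012D7 (r,kernel):
  TLB hit vpn=0x3C01 → PA=0x262D7
#6 VA=0x6148BA (r,user):
  [0] read 0x20 idx=3: raw=0x2B007 flags P=1 W=1 U=1 S=0
  [1] read 0x2B idx=20: raw=0x2D003 flags P=1 W=1 U=0 S=0
  ✗ PROTECTION_VIOLATION  [2 reads]
#7 VA=0x3414606 (w,kernel):
  [0] read 0x20 idx=26: raw=0x30007 flags P=1 W=1 U=1 S=0
  [1] read 0x30 idx=20: raw=0x31005 flags P=1 W=0 U=1 S=0
  ✗ PROTECTION_VIOLATION  [2 reads]

Access #7 PA: FAULT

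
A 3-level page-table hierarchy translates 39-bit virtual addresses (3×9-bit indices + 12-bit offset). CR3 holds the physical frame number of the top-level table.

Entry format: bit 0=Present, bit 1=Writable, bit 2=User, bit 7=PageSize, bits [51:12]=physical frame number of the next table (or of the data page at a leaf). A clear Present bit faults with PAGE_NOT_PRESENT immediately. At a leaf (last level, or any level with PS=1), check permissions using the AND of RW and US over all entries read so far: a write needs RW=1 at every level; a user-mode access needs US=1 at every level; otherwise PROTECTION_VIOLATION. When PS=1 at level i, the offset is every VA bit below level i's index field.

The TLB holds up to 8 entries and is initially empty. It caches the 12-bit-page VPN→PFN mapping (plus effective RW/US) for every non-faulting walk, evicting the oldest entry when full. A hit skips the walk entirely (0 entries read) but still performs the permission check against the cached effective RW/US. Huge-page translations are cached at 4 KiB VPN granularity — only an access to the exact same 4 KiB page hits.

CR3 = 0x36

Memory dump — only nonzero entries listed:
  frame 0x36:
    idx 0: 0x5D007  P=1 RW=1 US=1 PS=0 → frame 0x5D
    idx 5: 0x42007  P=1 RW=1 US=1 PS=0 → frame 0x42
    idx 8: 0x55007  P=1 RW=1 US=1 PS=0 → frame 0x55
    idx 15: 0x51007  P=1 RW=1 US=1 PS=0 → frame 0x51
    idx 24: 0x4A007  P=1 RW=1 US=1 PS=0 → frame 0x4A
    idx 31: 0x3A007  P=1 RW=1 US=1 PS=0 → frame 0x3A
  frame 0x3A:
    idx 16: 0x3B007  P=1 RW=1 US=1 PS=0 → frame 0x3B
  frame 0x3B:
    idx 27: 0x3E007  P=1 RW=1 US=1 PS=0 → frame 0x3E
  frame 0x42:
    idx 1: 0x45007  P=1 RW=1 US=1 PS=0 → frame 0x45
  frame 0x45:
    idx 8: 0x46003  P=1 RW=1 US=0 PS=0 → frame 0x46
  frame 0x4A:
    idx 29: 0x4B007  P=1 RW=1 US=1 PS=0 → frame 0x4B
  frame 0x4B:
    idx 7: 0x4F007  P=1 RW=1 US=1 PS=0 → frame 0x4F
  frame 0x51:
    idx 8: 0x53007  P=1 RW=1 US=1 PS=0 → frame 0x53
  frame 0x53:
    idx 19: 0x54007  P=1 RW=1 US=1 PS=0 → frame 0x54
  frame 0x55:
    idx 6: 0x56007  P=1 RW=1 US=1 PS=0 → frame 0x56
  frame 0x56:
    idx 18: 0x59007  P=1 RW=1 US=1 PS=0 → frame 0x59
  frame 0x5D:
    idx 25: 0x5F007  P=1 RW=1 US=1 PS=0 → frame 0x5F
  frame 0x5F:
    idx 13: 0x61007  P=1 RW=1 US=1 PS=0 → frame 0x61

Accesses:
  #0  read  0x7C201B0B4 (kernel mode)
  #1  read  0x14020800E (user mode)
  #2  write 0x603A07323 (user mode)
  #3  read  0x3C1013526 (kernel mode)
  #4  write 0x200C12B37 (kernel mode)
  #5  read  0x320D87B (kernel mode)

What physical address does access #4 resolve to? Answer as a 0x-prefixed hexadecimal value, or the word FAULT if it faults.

Trace:
#0 VA=0x7C201B0B4 (r,kernel):
  [0] read 0x36 idx=31: raw=0x3A007 flags P=1 W=1 U=1 S=0
  [1] read 0x3A idx=16: raw=0x3B007 flags P=1 W=1 U=1 S=0
  [2] read 0x3B idx=27: raw=0x3E007 flags P=1 W=1 U=1 S=0
  ⇒ phys 0x3E0B4  [3 reads]
#1 VA=0x14020800E (r,user):
  [0] read 0x36 idx=5: raw=0x42007 flags P=1 W=1 U=1 S=0
  [1] read 0x42 idx=1: raw=0x45007 flags P=1 W=1 U=1 S=0
  [2] read 0x45 idx=8: raw=0x46003 flags P=1 W=1 U=0 S=0
  ⇒ fault: PROTECTION_VIOLATION  — 3 lookups
#2 VA=0x603A07323 (w,user):
  [0] read 0x36 idx=24: raw=0x4A007 flags P=1 W=1 U=1 S=0
  [1] read 0x4A idx=29: raw=0x4B007 flags P=1 W=1 U=1 S=0
  [2] read 0x4B idx=7: raw=0x4F007 flags P=1 W=1 U=1 S=0
  ⇒ phys 0x4F323  [3 reads]
#3 VA=0x3C1013526 (r,kernel):
  [0] read 0x36 idx=15: raw=0x51007 flags P=1 W=1 U=1 S=0
  [1] read 0x51 idx=8: raw=0x53007 flags P=1 W=1 U=1 S=0
  [2] read 0x53 idx=19: raw=0x54007 flags P=1 W=1 U=1 S=0
  ⇒ phys 0x54526  [3 reads]
#4 VA=0x200C12B37 (w,kernel):
  [0] read 0x36 idx=8: raw=0x55007 flags P=1 W=1 U=1 S=0
  [1] read 0x55 idx=6: raw=0x56007 flags P=1 W=1 U=1 S=0
  [2] read 0x56 idx=18: raw=0x59007 flags P=1 W=1 U=1 S=0
  ⇒ phys 0x59B37  [3 reads]
#5 VA=0x320D87B (r,kernel):
  [0] read 0x36 idx=0: raw=0x5D007 flags P=1 W=1 U=1 S=0
  [1] read 0x5D idx=25: raw=0x5F007 flags P=1 W=1 U=1 S=0
  [2] read 0x5F idx=13: raw=0x61007 flags P=1 W=1 U=1 S=0
  ⇒ phys 0x6187B  [3 reads]

Access #4 PA: 0x59B37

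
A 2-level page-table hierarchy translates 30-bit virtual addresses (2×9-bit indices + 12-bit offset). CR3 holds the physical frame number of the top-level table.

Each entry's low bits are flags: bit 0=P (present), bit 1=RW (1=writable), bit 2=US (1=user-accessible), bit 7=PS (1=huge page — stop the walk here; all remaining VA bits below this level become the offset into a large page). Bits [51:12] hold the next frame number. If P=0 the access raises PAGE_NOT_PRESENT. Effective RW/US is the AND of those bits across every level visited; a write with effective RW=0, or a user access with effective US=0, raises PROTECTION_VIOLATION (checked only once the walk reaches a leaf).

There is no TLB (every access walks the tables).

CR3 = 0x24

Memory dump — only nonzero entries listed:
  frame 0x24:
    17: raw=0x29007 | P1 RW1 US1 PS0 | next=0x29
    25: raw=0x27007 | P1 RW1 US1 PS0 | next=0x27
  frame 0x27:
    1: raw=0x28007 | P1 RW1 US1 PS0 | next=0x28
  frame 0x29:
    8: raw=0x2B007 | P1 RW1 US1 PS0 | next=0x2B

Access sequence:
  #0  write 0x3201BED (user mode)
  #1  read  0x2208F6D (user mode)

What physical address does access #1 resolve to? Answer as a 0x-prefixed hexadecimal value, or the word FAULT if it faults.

Walk each access:
#0 VA=0x3201BED (w,user):
  lvl0: tbl 0x24, slot 25 ⇒ 0x27007 (P1/RW1/US1/PS0)
  lvl1: tbl 0x27, slot 1 ⇒ 0x28007 (P1/RW1/US1/PS0)
  ⇒ phys 0x28BED  [2 reads]
#1 VA=0x2208F6D (r,user):
  lvl0: tbl 0x24, slot 17 ⇒ 0x29007 (P1/RW1/US1/PS0)
  lvl1: tbl 0x29, slot 8 ⇒ 0x2B007 (P1/RW1/US1/PS0)
  ⇒ phys 0x2BF6D  [2 reads]

Access #1 PA: 0x2BF6D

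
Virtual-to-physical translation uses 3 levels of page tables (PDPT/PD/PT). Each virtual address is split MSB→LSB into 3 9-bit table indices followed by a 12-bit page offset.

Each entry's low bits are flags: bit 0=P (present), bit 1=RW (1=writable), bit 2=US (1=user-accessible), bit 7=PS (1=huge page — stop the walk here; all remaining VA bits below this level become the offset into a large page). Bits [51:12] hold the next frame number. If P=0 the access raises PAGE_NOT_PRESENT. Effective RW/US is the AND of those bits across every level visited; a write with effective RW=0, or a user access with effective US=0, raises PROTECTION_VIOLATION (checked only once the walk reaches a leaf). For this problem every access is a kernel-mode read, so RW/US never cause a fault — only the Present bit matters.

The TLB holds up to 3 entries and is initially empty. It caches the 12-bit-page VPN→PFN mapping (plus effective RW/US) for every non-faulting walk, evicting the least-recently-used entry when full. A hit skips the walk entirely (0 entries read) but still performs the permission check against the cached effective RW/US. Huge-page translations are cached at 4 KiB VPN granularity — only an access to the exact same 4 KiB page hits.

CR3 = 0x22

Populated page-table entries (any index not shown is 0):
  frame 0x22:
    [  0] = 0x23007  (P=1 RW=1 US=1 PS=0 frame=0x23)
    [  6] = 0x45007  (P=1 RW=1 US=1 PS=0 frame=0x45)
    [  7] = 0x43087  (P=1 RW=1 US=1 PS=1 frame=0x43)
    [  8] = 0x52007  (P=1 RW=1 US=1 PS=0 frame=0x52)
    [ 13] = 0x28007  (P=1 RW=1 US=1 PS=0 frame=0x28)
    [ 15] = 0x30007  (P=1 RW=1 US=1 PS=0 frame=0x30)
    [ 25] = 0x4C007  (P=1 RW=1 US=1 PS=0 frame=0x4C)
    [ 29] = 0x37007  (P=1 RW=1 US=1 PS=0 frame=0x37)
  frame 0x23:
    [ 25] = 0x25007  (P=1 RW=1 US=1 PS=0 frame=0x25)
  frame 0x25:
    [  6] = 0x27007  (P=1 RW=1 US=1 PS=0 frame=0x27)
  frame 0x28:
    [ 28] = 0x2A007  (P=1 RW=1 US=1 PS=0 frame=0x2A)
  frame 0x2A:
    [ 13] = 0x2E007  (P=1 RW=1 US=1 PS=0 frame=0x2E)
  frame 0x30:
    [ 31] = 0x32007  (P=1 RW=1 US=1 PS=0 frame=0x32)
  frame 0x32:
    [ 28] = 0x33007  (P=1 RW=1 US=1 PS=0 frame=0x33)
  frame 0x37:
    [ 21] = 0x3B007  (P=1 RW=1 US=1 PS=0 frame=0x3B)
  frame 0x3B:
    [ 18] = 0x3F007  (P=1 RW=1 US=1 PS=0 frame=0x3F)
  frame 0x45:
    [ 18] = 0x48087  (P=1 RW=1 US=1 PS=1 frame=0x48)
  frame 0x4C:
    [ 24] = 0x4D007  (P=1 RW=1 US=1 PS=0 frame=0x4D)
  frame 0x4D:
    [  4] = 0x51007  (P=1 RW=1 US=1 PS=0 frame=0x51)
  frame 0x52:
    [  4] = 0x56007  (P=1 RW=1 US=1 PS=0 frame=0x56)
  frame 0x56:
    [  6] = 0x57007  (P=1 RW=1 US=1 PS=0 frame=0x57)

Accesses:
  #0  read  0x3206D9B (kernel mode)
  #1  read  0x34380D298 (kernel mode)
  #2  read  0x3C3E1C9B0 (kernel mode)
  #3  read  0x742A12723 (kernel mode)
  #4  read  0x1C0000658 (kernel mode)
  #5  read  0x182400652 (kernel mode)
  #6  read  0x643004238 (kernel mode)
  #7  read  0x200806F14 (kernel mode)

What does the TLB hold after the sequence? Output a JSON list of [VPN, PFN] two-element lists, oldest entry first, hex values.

Walk each access:
#0 VA=0x3206D9B (r,kernel):
  L0: frame=0x22 idx=0 entry=0x23007 [P=1 RW=1 US=1 PS=0]
  L1: frame=0x23 idx=25 entry=0x25007 [P=1 RW=1 US=1 PS=0]
  L2: frame=0x25 idx=6 entry=0x27007 [P=1 RW=1 US=1 PS=0]
  ✓ 0x27D9B  — 3 lookups
#1 VA=0x34380D298 (r,kernel):
  L0: frame=0x22 idx=13 entry=0x28007 [P=1 RW=1 US=1 PS=0]
  L1: frame=0x28 idx=28 entry=0x2A007 [P=1 RW=1 US=1 PS=0]
  L2: frame=0x2A idx=13 entry=0x2E007 [P=1 RW=1 US=1 PS=0]
  ✓ 0x2E298  — 3 lookups
#2 VA=0x3C3E1C9B0 (r,kernel):
  L0: frame=0x22 idx=15 entry=0x30007 [P=1 RW=1 US=1 PS=0]
  L1: frame=0x30 idx=31 entry=0x32007 [P=1 RW=1 US=1 PS=0]
  L2: frame=0x32 idx=28 entry=0x33007 [P=1 RW=1 US=1 PS=0]
  ✓ 0x339B0  — 3 lookups
#3 VA=0x742A12723 (r,kernel):
  L0: frame=0x22 idx=29 entry=0x37007 [P=1 RW=1 US=1 PS=0]
  L1: frame=0x37 idx=21 entry=0x3B007 [P=1 RW=1 US=1 PS=0]
  L2: frame=0x3B idx=18 entry=0x3F007 [P=1 RW=1 US=1 PS=0]
  ✓ 0x3F723  — 3 lookups
#4 VA=0x1C0000658 (r,kernel):
  L0: frame=0x22 idx=7 entry=0x43087 [P=1 RW=1 US=1 PS=1]
  ✓ 0x43658 (huge @L0)  — 1 lookups
#5 VA=0x182400652 (r,kernel):
  L0: frame=0x22 idx=6 entry=0x45007 [P=1 RW=1 US=1 PS=0]
  L1: frame=0x45 idx=18 entry=0x48087 [P=1 RW=1 US=1 PS=1]
  ✓ 0x48652 (huge @L1)  — 2 lookups
#6 VA=0x643004238 (r,kernel):
  L0: frame=0x22 idx=25 entry=0x4C007 [P=1 RW=1 US=1 PS=0]
  L1: frame=0x4C idx=24 entry=0x4D007 [P=1 RW=1 US=1 PS=0]
  L2: frame=0x4D idx=4 entry=0x51007 [P=1 RW=1 US=1 PS=0]
  ✓ 0x51238  — 3 lookups
#7 VA=0x200806F14 (r,kernel):
  L0: frame=0x22 idx=8 entry=0x52007 [P=1 RW=1 US=1 PS=0]
  L1: frame=0x52 idx=4 entry=0x56007 [P=1 RW=1 US=1 PS=0]
  L2: frame=0x56 idx=6 entry=0x57007 [P=1 RW=1 US=1 PS=0]
  ✓ 0x57F14  — 3 lookups

TLB: [["0x182400", "0x48"], ["0x643004", "0x51"], ["0x200806", "0x57"]]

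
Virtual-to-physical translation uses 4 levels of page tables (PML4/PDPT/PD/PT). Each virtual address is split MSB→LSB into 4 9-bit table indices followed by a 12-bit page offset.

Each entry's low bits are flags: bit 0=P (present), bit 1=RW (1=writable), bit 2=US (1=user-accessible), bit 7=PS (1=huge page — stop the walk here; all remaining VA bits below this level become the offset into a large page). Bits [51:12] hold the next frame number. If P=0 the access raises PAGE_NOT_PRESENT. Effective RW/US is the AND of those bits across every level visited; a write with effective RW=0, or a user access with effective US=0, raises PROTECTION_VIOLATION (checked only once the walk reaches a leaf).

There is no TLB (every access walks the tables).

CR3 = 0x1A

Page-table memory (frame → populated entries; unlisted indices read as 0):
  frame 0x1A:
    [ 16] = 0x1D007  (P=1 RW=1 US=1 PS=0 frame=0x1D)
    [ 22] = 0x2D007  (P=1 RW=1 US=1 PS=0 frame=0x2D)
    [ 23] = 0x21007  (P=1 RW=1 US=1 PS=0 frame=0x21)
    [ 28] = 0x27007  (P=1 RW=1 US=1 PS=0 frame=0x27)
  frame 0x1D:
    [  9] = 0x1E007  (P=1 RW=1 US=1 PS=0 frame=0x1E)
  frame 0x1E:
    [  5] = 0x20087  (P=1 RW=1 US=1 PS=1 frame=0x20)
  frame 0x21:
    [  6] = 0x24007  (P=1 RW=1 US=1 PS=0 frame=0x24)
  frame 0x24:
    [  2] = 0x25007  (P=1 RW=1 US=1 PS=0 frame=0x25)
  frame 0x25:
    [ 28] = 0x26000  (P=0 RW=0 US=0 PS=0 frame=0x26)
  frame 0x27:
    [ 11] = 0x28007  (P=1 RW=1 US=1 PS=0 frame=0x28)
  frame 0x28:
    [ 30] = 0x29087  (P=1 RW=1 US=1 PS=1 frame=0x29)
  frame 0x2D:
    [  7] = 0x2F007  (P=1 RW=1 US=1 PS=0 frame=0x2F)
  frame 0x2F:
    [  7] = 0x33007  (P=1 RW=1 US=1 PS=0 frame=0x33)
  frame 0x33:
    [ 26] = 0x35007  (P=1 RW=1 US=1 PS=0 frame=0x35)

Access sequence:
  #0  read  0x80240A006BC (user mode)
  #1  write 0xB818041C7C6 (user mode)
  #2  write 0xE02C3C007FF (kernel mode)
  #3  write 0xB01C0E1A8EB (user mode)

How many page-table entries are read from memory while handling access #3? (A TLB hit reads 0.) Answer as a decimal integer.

Per-access translation:
#0 VA=0x80240A006BC (r,user):
  lvl0: tbl 0x1A, slot 16 ⇒ 0x1D007 (P1/RW1/US1/PS0)
  lvl1: tbl 0x1D, slot 9 ⇒ 0x1E007 (P1/RW1/US1/PS0)
  lvl2: tbl 0x1E, slot 5 ⇒ 0x20087 (P1/RW1/US1/PS1)
  → PA=0x206BC (huge @L2)  (3 entries read)
#1 VA=0xB818041C7C6 (w,user):
  lvl0: tbl 0x1A, slot 23 ⇒ 0x21007 (P1/RW1/US1/PS0)
  lvl1: tbl 0x21, slot 6 ⇒ 0x24007 (P1/RW1/US1/PS0)
  lvl2: tbl 0x24, slot 2 ⇒ 0x25007 (P1/RW1/US1/PS0)
  lvl3: tbl 0x25, slot 28 ⇒ 0x26000 (P0/RW0/US0/PS0)
  ✗ PAGE_NOT_PRESENT  [4 reads]
#2 VA=0xE02C3C007FF (w,kernel):
  lvl0: tbl 0x1A, slot 28 ⇒ 0x27007 (P1/RW1/US1/PS0)
  lvl1: tbl 0x27, slot 11 ⇒ 0x28007 (P1/RW1/US1/PS0)
  lvl2: tbl 0x28, slot 30 ⇒ 0x29087 (P1/RW1/US1/PS1)
  → PA=0x297FF (huge @L2)  (3 entries read)
#3 VA=0xB01C0E1A8EB (w,user):
  lvl0: tbl 0x1A, slot 22 ⇒ 0x2D007 (P1/RW1/US1/PS0)
  lvl1: tbl 0x2D, slot 7 ⇒ 0x2F007 (P1/RW1/US1/PS0)
  lvl2: tbl 0x2F, slot 7 ⇒ 0x33007 (P1/RW1/US1/PS0)
  lvl3: tbl 0x33, slot 26 ⇒ 0x35007 (P1/RW1/US1/PS0)
  → PA=0x358EB  (4 entries read)

Entries read for #3: 4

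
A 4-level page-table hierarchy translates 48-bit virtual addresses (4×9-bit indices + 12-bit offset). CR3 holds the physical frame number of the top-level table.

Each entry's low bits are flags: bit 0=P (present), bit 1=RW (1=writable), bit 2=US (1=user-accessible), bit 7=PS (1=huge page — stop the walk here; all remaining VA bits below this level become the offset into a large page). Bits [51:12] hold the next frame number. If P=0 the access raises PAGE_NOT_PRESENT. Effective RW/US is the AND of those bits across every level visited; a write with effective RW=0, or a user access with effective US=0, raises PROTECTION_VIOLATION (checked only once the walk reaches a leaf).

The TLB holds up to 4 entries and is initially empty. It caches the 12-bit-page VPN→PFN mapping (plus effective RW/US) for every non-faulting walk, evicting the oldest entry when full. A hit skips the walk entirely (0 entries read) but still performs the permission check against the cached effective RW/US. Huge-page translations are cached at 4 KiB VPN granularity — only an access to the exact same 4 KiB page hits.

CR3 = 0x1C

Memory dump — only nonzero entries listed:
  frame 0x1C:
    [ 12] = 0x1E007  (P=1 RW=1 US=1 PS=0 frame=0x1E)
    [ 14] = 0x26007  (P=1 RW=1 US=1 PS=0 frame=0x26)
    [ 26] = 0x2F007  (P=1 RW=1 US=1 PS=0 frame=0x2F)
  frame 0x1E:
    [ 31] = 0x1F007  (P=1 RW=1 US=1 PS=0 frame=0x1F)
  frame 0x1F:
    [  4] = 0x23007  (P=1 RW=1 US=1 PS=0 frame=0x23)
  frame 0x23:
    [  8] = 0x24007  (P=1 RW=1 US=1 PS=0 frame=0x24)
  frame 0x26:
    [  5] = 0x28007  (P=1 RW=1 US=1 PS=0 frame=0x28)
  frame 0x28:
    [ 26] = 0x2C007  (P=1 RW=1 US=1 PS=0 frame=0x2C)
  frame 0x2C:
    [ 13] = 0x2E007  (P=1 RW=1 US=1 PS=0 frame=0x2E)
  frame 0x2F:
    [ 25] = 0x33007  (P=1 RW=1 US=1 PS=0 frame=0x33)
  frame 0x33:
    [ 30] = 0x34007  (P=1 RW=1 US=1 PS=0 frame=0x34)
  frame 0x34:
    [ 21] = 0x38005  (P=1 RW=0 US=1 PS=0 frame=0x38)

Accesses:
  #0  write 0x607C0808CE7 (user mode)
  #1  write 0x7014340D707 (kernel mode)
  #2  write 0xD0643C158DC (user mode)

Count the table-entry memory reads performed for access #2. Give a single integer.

Per-access translation:
#0 VA=0x607C0808CE7 (w,user):
  L0: frame=0x1C idx=12 entry=0x1E007 [P=1 RW=1 US=1 PS=0]
  L1: frame=0x1E idx=31 entry=0x1F007 [P=1 RW=1 US=1 PS=0]
  L2: frame=0x1F idx=4 entry=0x23007 [P=1 RW=1 US=1 PS=0]
  L3: frame=0x23 idx=8 entry=0x24007 [P=1 RW=1 US=1 PS=0]
  ✓ 0x24CE7  — 4 lookups
#1 VA=0x7014340D707 (w,kernel):
  L0: frame=0x1C idx=14 entry=0x26007 [P=1 RW=1 US=1 PS=0]
  L1: frame=0x26 idx=5 entry=0x28007 [P=1 RW=1 US=1 PS=0]
  L2: frame=0x28 idx=26 entry=0x2C007 [P=1 RW=1 US=1 PS=0]
  L3: frame=0x2C idx=13 entry=0x2E007 [P=1 RW=1 US=1 PS=0]
  ✓ 0x2E707  — 4 lookups
#2 VA=0xD0643C158DC (w,user):
  L0: frame=0x1C idx=26 entry=0x2F007 [P=1 RW=1 US=1 PS=0]
  L1: frame=0x2F idx=25 entry=0x33007 [P=1 RW=1 US=1 PS=0]
  L2: frame=0x33 idx=30 entry=0x34007 [P=1 RW=1 US=1 PS=0]
  L3: frame=0x34 idx=21 entry=0x38005 [P=1 RW=0 US=1 PS=0]
  → PROTECTION_VIOLATION  (4 entries read)

Entries read for #2: 4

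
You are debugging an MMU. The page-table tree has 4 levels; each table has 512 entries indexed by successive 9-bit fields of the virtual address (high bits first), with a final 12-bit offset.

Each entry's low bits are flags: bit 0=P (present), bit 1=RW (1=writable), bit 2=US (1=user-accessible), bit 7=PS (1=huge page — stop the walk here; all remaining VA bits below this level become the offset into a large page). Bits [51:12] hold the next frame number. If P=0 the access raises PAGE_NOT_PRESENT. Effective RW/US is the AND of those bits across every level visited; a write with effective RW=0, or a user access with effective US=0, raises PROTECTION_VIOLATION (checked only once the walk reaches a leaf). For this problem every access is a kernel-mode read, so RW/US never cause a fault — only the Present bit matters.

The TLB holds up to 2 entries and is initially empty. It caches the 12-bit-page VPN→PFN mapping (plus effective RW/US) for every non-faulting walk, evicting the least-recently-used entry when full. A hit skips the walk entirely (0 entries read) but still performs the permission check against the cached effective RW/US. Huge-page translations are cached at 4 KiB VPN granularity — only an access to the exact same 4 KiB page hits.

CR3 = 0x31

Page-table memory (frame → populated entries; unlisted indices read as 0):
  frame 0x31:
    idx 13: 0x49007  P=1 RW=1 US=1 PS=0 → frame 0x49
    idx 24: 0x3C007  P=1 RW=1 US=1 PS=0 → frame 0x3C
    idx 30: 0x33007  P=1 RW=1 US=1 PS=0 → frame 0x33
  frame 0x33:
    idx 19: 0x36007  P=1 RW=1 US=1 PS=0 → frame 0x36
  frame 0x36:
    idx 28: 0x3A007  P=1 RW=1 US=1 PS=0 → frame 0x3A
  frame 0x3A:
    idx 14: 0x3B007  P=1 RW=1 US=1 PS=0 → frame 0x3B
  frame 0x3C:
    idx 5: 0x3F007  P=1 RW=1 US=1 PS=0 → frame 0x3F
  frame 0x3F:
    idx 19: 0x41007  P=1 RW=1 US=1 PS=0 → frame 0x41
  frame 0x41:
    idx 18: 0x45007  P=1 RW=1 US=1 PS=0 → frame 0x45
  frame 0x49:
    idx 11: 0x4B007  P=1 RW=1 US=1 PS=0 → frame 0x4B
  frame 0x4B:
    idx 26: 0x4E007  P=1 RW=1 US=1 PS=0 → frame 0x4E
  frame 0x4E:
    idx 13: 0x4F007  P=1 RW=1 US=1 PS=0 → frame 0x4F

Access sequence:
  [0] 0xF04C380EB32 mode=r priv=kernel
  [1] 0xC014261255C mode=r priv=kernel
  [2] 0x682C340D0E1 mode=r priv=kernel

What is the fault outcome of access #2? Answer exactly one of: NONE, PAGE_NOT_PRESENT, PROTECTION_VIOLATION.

Walk each access:
#0 VA=0xF04C380EB32 (r,kernel):
  lvl0: tbl 0x31, slot 30 ⇒ 0x33007 (P1/RW1/US1/PS0)
  lvl1: tbl 0x33, slot 19 ⇒ 0x36007 (P1/RW1/US1/PS0)
  lvl2: tbl 0x36, slot 28 ⇒ 0x3A007 (P1/RW1/US1/PS0)
  lvl3: tbl 0x3A, slot 14 ⇒ 0x3B007 (P1/RW1/US1/PS0)
  ✓ 0x3BB32  — 4 lookups
#1 VA=0xC014261255C (r,kernel):
  lvl0: tbl 0x31, slot 24 ⇒ 0x3C007 (P1/RW1/US1/PS0)
  lvl1: tbl 0x3C, slot 5 ⇒ 0x3F007 (P1/RW1/US1/PS0)
  lvl2: tbl 0x3F, slot 19 ⇒ 0x41007 (P1/RW1/US1/PS0)
  lvl3: tbl 0x41, slot 18 ⇒ 0x45007 (P1/RW1/US1/PS0)
  ✓ 0x4555C  — 4 lookups
#2 VA=0x682C340D0E1 (r,kernel):
  lvl0: tbl 0x31, slot 13 ⇒ 0x49007 (P1/RW1/US1/PS0)
  lvl1: tbl 0x49, slot 11 ⇒ 0x4B007 (P1/RW1/US1/PS0)
  lvl2: tbl 0x4B, slot 26 ⇒ 0x4E007 (P1/RW1/US1/PS0)
  lvl3: tbl 0x4E, slot 13 ⇒ 0x4F007 (P1/RW1/US1/PS0)
  ✓ 0x4F0E1  — 4 lookups

Access #2 fault: NONE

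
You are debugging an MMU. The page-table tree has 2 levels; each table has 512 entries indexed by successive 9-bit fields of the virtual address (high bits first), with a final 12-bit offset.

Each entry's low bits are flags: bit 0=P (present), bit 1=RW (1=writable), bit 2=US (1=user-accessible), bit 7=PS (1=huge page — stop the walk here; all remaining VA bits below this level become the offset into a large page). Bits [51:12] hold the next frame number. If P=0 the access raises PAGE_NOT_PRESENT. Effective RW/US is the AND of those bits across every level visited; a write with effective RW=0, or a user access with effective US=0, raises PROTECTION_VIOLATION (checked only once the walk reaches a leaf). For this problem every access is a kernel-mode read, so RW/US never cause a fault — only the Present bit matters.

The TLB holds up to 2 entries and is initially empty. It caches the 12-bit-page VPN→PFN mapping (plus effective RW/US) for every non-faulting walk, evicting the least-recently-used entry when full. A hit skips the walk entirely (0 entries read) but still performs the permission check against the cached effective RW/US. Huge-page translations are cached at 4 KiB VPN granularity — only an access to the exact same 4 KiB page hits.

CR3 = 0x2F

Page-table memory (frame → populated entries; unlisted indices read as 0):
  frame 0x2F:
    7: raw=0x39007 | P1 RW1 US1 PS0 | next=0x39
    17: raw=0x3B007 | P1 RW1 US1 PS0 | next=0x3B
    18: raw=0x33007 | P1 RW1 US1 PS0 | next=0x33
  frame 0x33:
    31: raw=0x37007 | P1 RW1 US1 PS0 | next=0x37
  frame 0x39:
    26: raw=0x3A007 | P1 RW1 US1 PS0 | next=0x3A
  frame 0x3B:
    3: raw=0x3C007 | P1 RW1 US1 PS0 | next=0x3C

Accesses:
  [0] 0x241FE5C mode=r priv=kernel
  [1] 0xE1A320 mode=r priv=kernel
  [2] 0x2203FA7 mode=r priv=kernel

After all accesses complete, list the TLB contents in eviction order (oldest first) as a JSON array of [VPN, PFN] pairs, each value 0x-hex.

Per-access translation:
#0 VA=0x241FE5C (r,kernel):
  L0 @0x2F[18] → 0x33007  P=1,RW=1,US=1,PS=0
  L1 @0x33[31] → 0x37007  P=1,RW=1,US=1,PS=0
  ✓ 0x37E5C  — 2 lookups
#1 VA=0xE1A320 (r,kernel):
  L0 @0x2F[7] → 0x39007  P=1,RW=1,US=1,PS=0
  L1 @0x39[26] → 0x3A007  P=1,RW=1,US=1,PS=0
  ✓ 0x3A320  — 2 lookups
#2 VA=0x2203FA7 (r,kernel):
  L0 @0x2F[17] → 0x3B007  P=1,RW=1,US=1,PS=0
  L1 @0x3B[3] → 0x3C007  P=1,RW=1,US=1,PS=0
  ✓ 0x3CFA7  — 2 lookups

TLB: [["0xE1A", "0x3A"], ["0x2203", "0x3C"]]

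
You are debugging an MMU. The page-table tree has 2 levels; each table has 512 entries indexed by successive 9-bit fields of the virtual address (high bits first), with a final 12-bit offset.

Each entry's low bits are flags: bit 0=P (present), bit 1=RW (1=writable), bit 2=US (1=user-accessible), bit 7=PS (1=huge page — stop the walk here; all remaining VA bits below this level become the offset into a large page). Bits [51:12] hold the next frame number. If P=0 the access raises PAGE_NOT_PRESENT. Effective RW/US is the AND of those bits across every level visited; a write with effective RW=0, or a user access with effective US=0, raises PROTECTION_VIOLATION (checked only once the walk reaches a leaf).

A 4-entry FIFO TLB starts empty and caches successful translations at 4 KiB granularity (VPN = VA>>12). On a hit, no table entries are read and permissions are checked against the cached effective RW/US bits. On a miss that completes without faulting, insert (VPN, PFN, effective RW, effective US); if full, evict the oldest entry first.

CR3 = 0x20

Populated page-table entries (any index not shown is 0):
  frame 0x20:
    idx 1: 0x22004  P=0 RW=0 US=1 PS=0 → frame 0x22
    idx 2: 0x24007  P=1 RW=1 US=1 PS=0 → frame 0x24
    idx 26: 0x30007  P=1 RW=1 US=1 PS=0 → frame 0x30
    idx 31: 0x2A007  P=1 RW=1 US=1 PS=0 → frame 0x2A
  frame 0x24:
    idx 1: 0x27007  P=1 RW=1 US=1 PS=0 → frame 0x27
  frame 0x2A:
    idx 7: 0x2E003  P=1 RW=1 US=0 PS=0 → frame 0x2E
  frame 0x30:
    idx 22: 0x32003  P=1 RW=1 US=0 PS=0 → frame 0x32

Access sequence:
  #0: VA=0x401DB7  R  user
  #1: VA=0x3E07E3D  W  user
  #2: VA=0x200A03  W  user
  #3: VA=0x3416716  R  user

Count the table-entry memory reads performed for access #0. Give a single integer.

Trace:
#0 VA=0x401DB7 (r,user):
  L0: frame=0x20 idx=2 entry=0x24007 [P=1 RW=1 US=1 PS=0]
  L1: frame=0x24 idx=1 entry=0x27007 [P=1 RW=1 US=1 PS=0]
  ✓ 0x27DB7  — 2 lookups
#1 VA=0x3E07E3D (w,user):
  L0: frame=0x20 idx=31 entry=0x2A007 [P=1 RW=1 US=1 PS=0]
  L1: frame=0x2A idx=7 entry=0x2E003 [P=1 RW=1 US=0 PS=0]
  → PROTECTION_VIOLATION  (2 entries read)
#2 VA=0x200A03 (w,user):
  L0: frame=0x20 idx=1 entry=0x22004 [P=0 RW=0 US=1 PS=0]
  → PAGE_NOT_PRESENT  (1 entries read)
#3 VA=0x3416716 (r,user):
  L0: frame=0x20 idx=26 entry=0x30007 [P=1 RW=1 US=1 PS=0]
  L1: frame=0x30 idx=22 entry=0x32003 [P=1 RW=1 US=0 PS=0]
  → PROTECTION_VIOLATION  (2 entries read)

Entries read for #0: 2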